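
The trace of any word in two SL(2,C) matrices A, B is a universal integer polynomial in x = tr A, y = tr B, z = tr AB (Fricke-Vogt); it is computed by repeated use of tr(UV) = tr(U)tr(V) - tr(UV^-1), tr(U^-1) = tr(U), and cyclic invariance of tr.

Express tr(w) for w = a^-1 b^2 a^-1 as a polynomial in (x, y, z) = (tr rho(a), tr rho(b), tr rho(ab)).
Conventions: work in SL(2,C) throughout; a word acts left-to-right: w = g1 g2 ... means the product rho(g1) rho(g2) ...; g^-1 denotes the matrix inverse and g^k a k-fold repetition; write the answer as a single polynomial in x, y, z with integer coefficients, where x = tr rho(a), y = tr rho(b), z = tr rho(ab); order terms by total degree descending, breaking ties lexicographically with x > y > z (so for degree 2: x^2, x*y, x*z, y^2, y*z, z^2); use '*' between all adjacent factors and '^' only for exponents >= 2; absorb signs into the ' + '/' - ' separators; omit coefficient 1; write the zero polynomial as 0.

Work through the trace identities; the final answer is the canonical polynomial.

use: tr(b^2) = tr(b)*tr(b) - tr(1)  (reduce the b square) = y^2 - 2
tr(b^2 a) = tr(b)*tr(a b) - tr(a)  (reduce the b square) = y*z - x
apply: tr(b^2 a^-1) = tr(b^2)*tr(a) - tr(b^2 a)  (eliminate a^-1) = x*y^2 - y*z - x
apply: tr(a^-1 b^2 a^-1) = tr(b^2 a^-1)*tr(a) - tr(b^2)  (eliminate a^-1) = x^2*y^2 - x*y*z - x^2 - y^2 + 2

x^2*y^2 - x*y*z - x^2 - y^2 + 2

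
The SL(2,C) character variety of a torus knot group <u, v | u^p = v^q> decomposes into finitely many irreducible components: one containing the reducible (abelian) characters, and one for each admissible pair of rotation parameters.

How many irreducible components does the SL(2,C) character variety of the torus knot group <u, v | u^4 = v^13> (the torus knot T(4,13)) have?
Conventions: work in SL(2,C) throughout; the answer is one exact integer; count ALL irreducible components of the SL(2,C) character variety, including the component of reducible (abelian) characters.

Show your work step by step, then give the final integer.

For T(4,13): irreducibility forces the central element u^4 = v^13 to one of +I, -I.
So on each irreducible component the traces are pinned: tr(u) = 2*cos(pi*alpha/4) with 1 <= alpha <= 3, tr(v) = 2*cos(pi*beta/13) with 1 <= beta <= 12.
u^4 = (-1)^alpha I and v^13 = (-1)^beta I must agree, so alpha and beta have equal parity.
count pairs: odd alpha (2 choices) x odd beta (6), plus even alpha (1) x even beta (6): 2*6 + 1*6 = 18.
That is 18 components of irreducible characters, and with the reducible (abelian) component the total is 19.

19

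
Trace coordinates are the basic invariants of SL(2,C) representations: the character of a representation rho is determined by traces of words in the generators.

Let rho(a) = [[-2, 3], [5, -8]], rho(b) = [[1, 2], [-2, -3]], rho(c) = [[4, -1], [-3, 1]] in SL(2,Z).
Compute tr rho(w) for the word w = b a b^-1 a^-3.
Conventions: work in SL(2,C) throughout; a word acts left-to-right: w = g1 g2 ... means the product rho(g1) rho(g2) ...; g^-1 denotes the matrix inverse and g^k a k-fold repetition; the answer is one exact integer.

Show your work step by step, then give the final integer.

25442

rho(b) = [[1, 2], [-2, -3]]
... * rho(a) = [[-2, 3], [5, -8]]  ->  [[8, -13], [-11, 18]]
... * rho(b^-1) = [[-3, -2], [2, 1]]  ->  [[-50, -29], [69, 40]]
... * rho(a^-1) = [[-8, -3], [-5, -2]]  ->  [[545, 208], [-752, -287]]
... * rho(a^-1) = [[-8, -3], [-5, -2]]  ->  [[-5400, -2051], [7451, 2830]]
... * rho(a^-1) = [[-8, -3], [-5, -2]]  ->  [[53455, 20302], [-73758, -28013]]
tr = 53455 + -28013 = 25442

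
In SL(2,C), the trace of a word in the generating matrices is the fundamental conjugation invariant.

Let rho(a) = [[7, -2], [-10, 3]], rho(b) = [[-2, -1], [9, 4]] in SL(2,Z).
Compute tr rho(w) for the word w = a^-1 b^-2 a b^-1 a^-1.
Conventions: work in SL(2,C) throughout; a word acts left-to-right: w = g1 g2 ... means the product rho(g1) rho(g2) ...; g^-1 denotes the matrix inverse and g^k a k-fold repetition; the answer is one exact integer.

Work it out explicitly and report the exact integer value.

rho(a^-1) = [[3, 2], [10, 7]]
... * rho(b^-1) = [[4, 1], [-9, -2]]  ->  [[-6, -1], [-23, -4]]
... * rho(b^-1) = [[4, 1], [-9, -2]]  ->  [[-15, -4], [-56, -15]]
... * rho(a) = [[7, -2], [-10, 3]]  ->  [[-65, 18], [-242, 67]]
... * rho(b^-1) = [[4, 1], [-9, -2]]  ->  [[-422, -101], [-1571, -376]]
... * rho(a^-1) = [[3, 2], [10, 7]]  ->  [[-2276, -1551], [-8473, -5774]]
tr = -2276 + -5774 = -8050

-8050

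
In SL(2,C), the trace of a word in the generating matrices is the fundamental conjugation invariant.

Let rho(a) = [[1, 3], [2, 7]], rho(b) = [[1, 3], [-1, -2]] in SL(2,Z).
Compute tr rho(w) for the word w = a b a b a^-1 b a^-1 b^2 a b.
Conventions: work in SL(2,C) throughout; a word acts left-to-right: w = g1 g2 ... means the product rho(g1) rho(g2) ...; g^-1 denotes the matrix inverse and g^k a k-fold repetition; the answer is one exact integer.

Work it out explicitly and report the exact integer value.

rho(a) = [[1, 3], [2, 7]]
... * rho(b) = [[1, 3], [-1, -2]]  ->  [[-2, -3], [-5, -8]]
... * rho(a) = [[1, 3], [2, 7]]  ->  [[-8, -27], [-21, -71]]
... * rho(b) = [[1, 3], [-1, -2]]  ->  [[19, 30], [50, 79]]
... * rho(a^-1) = [[7, -3], [-2, 1]]  ->  [[73, -27], [192, -71]]
... * rho(b) = [[1, 3], [-1, -2]]  ->  [[100, 273], [263, 718]]
... * rho(a^-1) = [[7, -3], [-2, 1]]  ->  [[154, -27], [405, -71]]
... * rho(b) = [[1, 3], [-1, -2]]  ->  [[181, 516], [476, 1357]]
... * rho(b) = [[1, 3], [-1, -2]]  ->  [[-335, -489], [-881, -1286]]
... * rho(a) = [[1, 3], [2, 7]]  ->  [[-1313, -4428], [-3453, -11645]]
... * rho(b) = [[1, 3], [-1, -2]]  ->  [[3115, 4917], [8192, 12931]]
tr = 3115 + 12931 = 16046

16046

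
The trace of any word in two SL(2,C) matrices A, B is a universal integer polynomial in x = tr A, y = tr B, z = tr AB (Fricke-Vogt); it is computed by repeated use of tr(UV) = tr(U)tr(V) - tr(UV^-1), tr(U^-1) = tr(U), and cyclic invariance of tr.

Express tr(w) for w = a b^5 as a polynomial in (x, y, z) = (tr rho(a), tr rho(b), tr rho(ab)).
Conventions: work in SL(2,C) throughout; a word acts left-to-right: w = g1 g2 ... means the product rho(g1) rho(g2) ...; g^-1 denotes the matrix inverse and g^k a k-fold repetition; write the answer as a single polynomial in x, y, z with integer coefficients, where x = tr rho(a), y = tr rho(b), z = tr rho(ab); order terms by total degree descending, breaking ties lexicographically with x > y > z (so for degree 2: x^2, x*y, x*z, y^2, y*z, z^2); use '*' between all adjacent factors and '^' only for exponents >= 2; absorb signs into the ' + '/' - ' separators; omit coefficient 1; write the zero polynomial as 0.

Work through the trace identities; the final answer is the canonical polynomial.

tr(a b^2) = tr(b) tr(a b) - tr(a) = y*z - x
reduce: tr(a b^3) = tr(b) tr(a b^2) - tr(a b) = y^2*z - x*y - z
tr(b^3 a b) = tr(b) tr(a b^3) - tr(a b^2) = y^3*z - x*y^2 - 2*y*z + x
reduce: tr(a b^5) = tr(b) tr(b^3 a b) - tr(b^3 a) = y^4*z - x*y^3 - 3*y^2*z + 2*x*y + z

y^4*z - x*y^3 - 3*y^2*z + 2*x*y + z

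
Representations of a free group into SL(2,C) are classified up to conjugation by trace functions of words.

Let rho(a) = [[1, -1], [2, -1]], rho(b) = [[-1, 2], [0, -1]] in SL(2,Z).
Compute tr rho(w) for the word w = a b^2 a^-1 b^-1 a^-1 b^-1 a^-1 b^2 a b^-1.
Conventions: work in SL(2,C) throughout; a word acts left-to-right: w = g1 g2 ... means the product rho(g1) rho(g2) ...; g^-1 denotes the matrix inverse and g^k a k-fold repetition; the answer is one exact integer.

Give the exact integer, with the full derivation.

rho(a) = [[1, -1], [2, -1]]
... * rho(b) = [[-1, 2], [0, -1]]  ->  [[-1, 3], [-2, 5]]
... * rho(b) = [[-1, 2], [0, -1]]  ->  [[1, -5], [2, -9]]
... * rho(a^-1) = [[-1, 1], [-2, 1]]  ->  [[9, -4], [16, -7]]
... * rho(b^-1) = [[-1, -2], [0, -1]]  ->  [[-9, -14], [-16, -25]]
... * rho(a^-1) = [[-1, 1], [-2, 1]]  ->  [[37, -23], [66, -41]]
... * rho(b^-1) = [[-1, -2], [0, -1]]  ->  [[-37, -51], [-66, -91]]
... * rho(a^-1) = [[-1, 1], [-2, 1]]  ->  [[139, -88], [248, -157]]
... * rho(b) = [[-1, 2], [0, -1]]  ->  [[-139, 366], [-248, 653]]
... * rho(b) = [[-1, 2], [0, -1]]  ->  [[139, -644], [248, -1149]]
... * rho(a) = [[1, -1], [2, -1]]  ->  [[-1149, 505], [-2050, 901]]
... * rho(b^-1) = [[-1, -2], [0, -1]]  ->  [[1149, 1793], [2050, 3199]]
tr = 1149 + 3199 = 4348

4348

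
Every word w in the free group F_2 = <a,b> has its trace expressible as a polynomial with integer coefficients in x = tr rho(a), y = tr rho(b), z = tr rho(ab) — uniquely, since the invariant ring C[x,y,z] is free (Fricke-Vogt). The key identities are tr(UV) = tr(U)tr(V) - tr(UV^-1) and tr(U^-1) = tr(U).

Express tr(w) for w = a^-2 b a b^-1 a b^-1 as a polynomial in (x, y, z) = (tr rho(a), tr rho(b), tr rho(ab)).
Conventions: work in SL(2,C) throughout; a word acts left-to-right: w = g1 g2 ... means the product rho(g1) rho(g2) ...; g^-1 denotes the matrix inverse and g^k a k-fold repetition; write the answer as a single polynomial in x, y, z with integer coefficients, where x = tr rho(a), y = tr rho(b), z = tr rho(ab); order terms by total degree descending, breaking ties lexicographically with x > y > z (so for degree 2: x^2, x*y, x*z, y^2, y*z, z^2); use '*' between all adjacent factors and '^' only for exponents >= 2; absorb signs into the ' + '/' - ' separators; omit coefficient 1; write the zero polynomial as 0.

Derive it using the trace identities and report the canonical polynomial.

tr(b a b) = tr(b)*tr(a b) - tr(a)  (reduce the b square) = y*z - x
tr(b a b a) = tr(b a)*tr(b a) - tr(1)  (split on b) = z^2 - 2
tr(a^-1 b a b) = tr(b a b)*tr(a) - tr(b a b a)  (eliminate a^-1) = x*y*z - x^2 - z^2 + 2
tr(a^-1 b a b^-1) = tr(a^-1 b a)*tr(b) - tr(a^-1 b a b)  (eliminate b^-1) = -x*y*z + x^2 + y^2 + z^2 - 2
tr(a^2 b) = tr(a)*tr(b a) - tr(b)  (reduce the a square) = x*z - y
tr(a^2) = tr(a)*tr(a) - tr(1)  (reduce the a square) = x^2 - 2
tr(b a^2 b) = tr(b)*tr(a^2 b) - tr(a^2)  (reduce the b square) = x*y*z - x^2 - y^2 + 2
tr(b a^2 b a) = tr(a)*tr(b a b a) - tr(b a b)  (reduce the a square) = x*z^2 - y*z - x
tr(a^-1 b a^2 b) = tr(b a^2 b)*tr(a) - tr(b a^2 b a)  (eliminate a^-1) = x^2*y*z - x^3 - x*y^2 - x*z^2 + y*z + 3*x
tr(a b a^-2 b a) = tr(a^-1 b a^2 b)*tr(a) - tr(a^-1 b a^2 b a)  (eliminate a^-1) = x^3*y*z - x^4 - x^2*y^2 - x^2*z^2 + 4*x^2 + y^2 - 2
tr(b a b a b) = tr(b)*tr(a b a b) - tr(a b a)  (reduce the b square) = y*z^2 - x*z - y
tr(b a b a b a) = tr(a b)*tr(a b a b) - tr(a^-1 b^-1)  (split on a) = z^3 - 3*z
tr(b a b a b a^-1) = tr(b a b a b)*tr(a) - tr(b a b a b a)  (eliminate a^-1) = x*y*z^2 - x^2*z - z^3 - x*y + 3*z
tr(a b a^-2 b a b) = tr(b a b a b a^-1)*tr(a) - tr(b a b a b)  (eliminate a^-1) = x^2*y*z^2 - x^3*z - x*z^3 - x^2*y - y*z^2 + 4*x*z + y
tr(a^-2 b a b^-1 a b) = tr(a b a^-2 b a)*tr(b) - tr(a b a^-2 b a b)  (eliminate b^-1) = x^3*y^2*z - x^4*y - x^2*y^3 - 2*x^2*y*z^2 + x^3*z + x*z^3 + 5*x^2*y + y^3 + y*z^2 - 4*x*z - 3*y
tr(a^-2 b a b^-1 a b^-1) = tr(a^-2 b a b^-1 a)*tr(b) - tr(a^-2 b a b^-1 a b)  (eliminate b^-1) = -x^3*y^2*z + x^4*y + x^2*y^3 + 2*x^2*y*z^2 - x^3*z - x*y^2*z - x*z^3 - 4*x^2*y + 4*x*z + y

-x^3*y^2*z + x^4*y + x^2*y^3 + 2*x^2*y*z^2 - x^3*z - x*y^2*z - x*z^3 - 4*x^2*y + 4*x*z + y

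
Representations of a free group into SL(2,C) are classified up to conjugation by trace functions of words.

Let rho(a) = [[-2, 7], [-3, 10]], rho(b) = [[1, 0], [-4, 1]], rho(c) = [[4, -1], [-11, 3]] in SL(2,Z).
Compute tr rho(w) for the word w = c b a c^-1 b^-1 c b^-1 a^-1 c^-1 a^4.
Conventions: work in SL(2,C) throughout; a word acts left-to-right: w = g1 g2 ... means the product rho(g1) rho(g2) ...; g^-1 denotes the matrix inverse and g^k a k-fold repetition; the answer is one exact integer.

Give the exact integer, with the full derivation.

-4541438

rho(c) = [[4, -1], [-11, 3]]
... * rho(b) = [[1, 0], [-4, 1]]  ->  [[8, -1], [-23, 3]]
... * rho(a) = [[-2, 7], [-3, 10]]  ->  [[-13, 46], [37, -131]]
... * rho(c^-1) = [[3, 1], [11, 4]]  ->  [[467, 171], [-1330, -487]]
... * rho(b^-1) = [[1, 0], [4, 1]]  ->  [[1151, 171], [-3278, -487]]
... * rho(c) = [[4, -1], [-11, 3]]  ->  [[2723, -638], [-7755, 1817]]
... * rho(b^-1) = [[1, 0], [4, 1]]  ->  [[171, -638], [-487, 1817]]
... * rho(a^-1) = [[10, -7], [3, -2]]  ->  [[-204, 79], [581, -225]]
... * rho(c^-1) = [[3, 1], [11, 4]]  ->  [[257, 112], [-732, -319]]
... * rho(a) = [[-2, 7], [-3, 10]]  ->  [[-850, 2919], [2421, -8314]]
... * rho(a) = [[-2, 7], [-3, 10]]  ->  [[-7057, 23240], [20100, -66193]]
... * rho(a) = [[-2, 7], [-3, 10]]  ->  [[-55606, 183001], [158379, -521230]]
... * rho(a) = [[-2, 7], [-3, 10]]  ->  [[-437791, 1440768], [1246932, -4103647]]
tr = -437791 + -4103647 = -4541438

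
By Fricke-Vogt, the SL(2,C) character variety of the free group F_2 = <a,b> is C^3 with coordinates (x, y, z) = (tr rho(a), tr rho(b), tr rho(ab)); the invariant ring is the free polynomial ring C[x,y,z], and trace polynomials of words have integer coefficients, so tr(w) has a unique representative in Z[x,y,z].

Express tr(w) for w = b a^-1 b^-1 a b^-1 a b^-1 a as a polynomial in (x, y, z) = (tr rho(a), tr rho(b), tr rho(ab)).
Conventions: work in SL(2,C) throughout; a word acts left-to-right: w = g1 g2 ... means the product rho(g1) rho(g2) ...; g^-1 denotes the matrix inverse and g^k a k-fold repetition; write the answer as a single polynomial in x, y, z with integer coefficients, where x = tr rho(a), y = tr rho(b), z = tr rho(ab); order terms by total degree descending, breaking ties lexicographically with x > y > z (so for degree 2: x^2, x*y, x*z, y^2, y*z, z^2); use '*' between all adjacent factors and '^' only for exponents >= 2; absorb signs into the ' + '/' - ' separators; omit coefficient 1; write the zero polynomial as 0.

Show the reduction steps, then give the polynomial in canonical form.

-x^3*y^3*z + x^4*y^2 + x^2*y^4 + 3*x^2*y^2*z^2 - 2*x^3*y*z - 2*x*y^3*z - 3*x*y*z^3 - 3*x^2*y^2 + x^2*z^2 + y^2*z^2 + z^4 + 7*x*y*z - x^2 - y^2 - 4*z^2 + 2

tr(a^2) = tr(a)*tr(a) - tr(1) = x^2 - 2
tr(a^2 b) = tr(a)*tr(b a) - tr(b) = x*z - y
tr(a b^-1 a) = tr(a^2)*tr(b) - tr(a^2 b) = x^2*y - x*z - y
so tr(b^2 a) = tr(b)*tr(a b) - tr(a) = y*z - x
tr(b^2) = tr(b)*tr(b) - tr(1) = y^2 - 2
reduce: tr(b^2 a^2) = tr(a)*tr(b^2 a) - tr(b^2) = x*y*z - x^2 - y^2 + 2
reduce: tr(a^2 b^2 a) = tr(a)*tr(b^2 a^2) - tr(b^2 a) = x^2*y*z - x^3 - x*y^2 - y*z + 3*x
tr(b a b a) = tr(a b)*tr(a b) - tr(1) = z^2 - 2
reduce: tr(a b a^2 b) = tr(a)*tr(b a b a) - tr(b a b) = x*z^2 - y*z - x
reduce: tr(a b a^2) = tr(a)*tr(a b a) - tr(a b) = x^2*z - x*y - z
tr(a^2 b^2 a b) = tr(b)*tr(a b a^2 b) - tr(a b a^2) = x*y*z^2 - x^2*z - y^2*z + z
so tr(b a b^-1 a^2 b) = tr(a^2 b^2 a)*tr(b) - tr(a^2 b^2 a b) = x^2*y^2*z - x^3*y - x*y^3 - x*y*z^2 + x^2*z + 3*x*y - z
reduce: tr(a^2 b a b a) = tr(a)*tr(a b a b a) - tr(a b a b) = x^2*z^2 - x*y*z - x^2 - z^2 + 2
so tr(b a b a b a) = tr(b a b a)*tr(b a) - tr(a b) = z^3 - 3*z
reduce: tr(b a b a b) = tr(b)*tr(a b a b) - tr(a b a) = y*z^2 - x*z - y
reduce: tr(a^2 b a b a b) = tr(a)*tr(b a b a b a) - tr(b a b a b) = x*z^3 - y*z^2 - 2*x*z + y
tr(b a b^-1 a^2 b a) = tr(a^2 b a b a)*tr(b) - tr(a^2 b a b a b) = x^2*y*z^2 - x*y^2*z - x*z^3 - x^2*y + 2*x*z + y
so tr(a b a^-1 b a b^-1 a) = tr(b a b^-1 a^2 b)*tr(a) - tr(b a b^-1 a^2 b a) = x^3*y^2*z - x^4*y - x^2*y^3 - 2*x^2*y*z^2 + x^3*z + x*y^2*z + x*z^3 + 4*x^2*y - 3*x*z - y
tr(b a^2 b a b) = tr(b)*tr(a^2 b a b) - tr(a^2 b a) = x*y*z^2 - x^2*z - y^2*z + z
so tr(a b a b a^-1 b a) = tr(b a^2 b a b)*tr(a) - tr(b a^2 b a b a) = x^2*y*z^2 - x^3*z - x*y^2*z - x*z^3 + y*z^2 + 3*x*z - y
tr(b a b a b a b) = tr(b)*tr(a b a b a b) - tr(a b a b a) = y*z^3 - x*z^2 - 2*y*z + x
so tr(b a b a b a b a) = tr(b a b a b a)*tr(b a) - tr(a b a b) = z^4 - 4*z^2 + 2
reduce: tr(a b a b a^-1 b a b) = tr(b a b a b a b)*tr(a) - tr(b a b a b a b a) = x*y*z^3 - x^2*z^2 - z^4 - 2*x*y*z + x^2 + 4*z^2 - 2
tr(a b a^-1 b a b^-1 a b) = tr(a b a b a^-1 b a)*tr(b) - tr(a b a b a^-1 b a b) = x^2*y^2*z^2 - x^3*y*z - x*y^3*z - 2*x*y*z^3 + x^2*z^2 + y^2*z^2 + z^4 + 5*x*y*z - x^2 - y^2 - 4*z^2 + 2
tr(a b^-1 a b^-1 a b a^-1 b) = tr(a b a^-1 b a b^-1 a)*tr(b) - tr(a b a^-1 b a b^-1 a b) = x^3*y^3*z - x^4*y^2 - x^2*y^4 - 3*x^2*y^2*z^2 + 2*x^3*y*z + 2*x*y^3*z + 3*x*y*z^3 + 4*x^2*y^2 - x^2*z^2 - y^2*z^2 - z^4 - 8*x*y*z + x^2 + 4*z^2 - 2
tr(b a^-1 b^-1 a b^-1 a b^-1 a) = tr(a b^-1 a b^-1 a b a^-1)*tr(b) - tr(a b^-1 a b^-1 a b a^-1 b) = -x^3*y^3*z + x^4*y^2 + x^2*y^4 + 3*x^2*y^2*z^2 - 2*x^3*y*z - 2*x*y^3*z - 3*x*y*z^3 - 3*x^2*y^2 + x^2*z^2 + y^2*z^2 + z^4 + 7*x*y*z - x^2 - y^2 - 4*z^2 + 2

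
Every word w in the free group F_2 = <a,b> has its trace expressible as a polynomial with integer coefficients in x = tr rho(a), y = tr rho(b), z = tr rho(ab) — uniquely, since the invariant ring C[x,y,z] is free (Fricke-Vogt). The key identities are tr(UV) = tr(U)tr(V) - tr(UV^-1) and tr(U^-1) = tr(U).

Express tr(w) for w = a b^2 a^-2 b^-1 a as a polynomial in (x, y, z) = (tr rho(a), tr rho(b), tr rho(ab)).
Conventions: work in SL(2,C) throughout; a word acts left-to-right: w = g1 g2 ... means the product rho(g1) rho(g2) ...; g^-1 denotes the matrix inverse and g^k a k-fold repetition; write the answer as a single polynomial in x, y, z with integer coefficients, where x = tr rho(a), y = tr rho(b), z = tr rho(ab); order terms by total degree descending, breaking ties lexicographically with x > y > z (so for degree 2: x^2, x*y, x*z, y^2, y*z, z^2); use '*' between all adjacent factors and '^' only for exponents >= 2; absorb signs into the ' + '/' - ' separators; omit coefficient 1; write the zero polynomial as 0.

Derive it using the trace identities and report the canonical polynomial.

tr(b^2) = tr(b) * tr(b) - tr(1)  (reduce the b square) = y^2 - 2
so tr(b a b) = tr(b) * tr(a b) - tr(a)  (reduce the b square) = y*z - x
tr(b^3 a) = tr(b) * tr(b a b) - tr(b a)  (reduce the b square) = y^2*z - x*y - z
reduce: tr(b^3) = tr(b) * tr(b^2) - tr(b)  (reduce the b square) = y^3 - 3*y
tr(b a^2 b^2) = tr(a) * tr(b^3 a) - tr(b^3)  (reduce the a square) = x*y^2*z - x^2*y - y^3 - x*z + 3*y
tr(b a b a) = tr(a b) * tr(a b) - tr(1)  (split on a) = z^2 - 2
reduce: tr(a b a^2 b) = tr(a) * tr(b a b a) - tr(b a b)  (reduce the a square) = x*z^2 - y*z - x
reduce: tr(a b a) = tr(a) * tr(b a) - tr(b)  (reduce the a square) = x*z - y
reduce: tr(a b a^2) = tr(a) * tr(a b a) - tr(a b)  (reduce the a square) = x^2*z - x*y - z
tr(b a^2 b^2 a) = tr(b) * tr(a b a^2 b) - tr(a b a^2)  (reduce the b square) = x*y*z^2 - x^2*z - y^2*z + z
tr(a^-1 b a^2 b^2) = tr(b a^2 b^2) * tr(a) - tr(b a^2 b^2 a)  (eliminate a^-1) = x^2*y^2*z - x^3*y - x*y^3 - x*y*z^2 + y^2*z + 3*x*y - z
tr(a^2 b^2 a^-2 b) = tr(a^-1 b a^2 b^2) * tr(a) - tr(a^-1 b a^2 b^2 a)  (eliminate a^-1) = x^3*y^2*z - x^4*y - x^2*y^3 - x^2*y*z^2 + 4*x^2*y + y^3 - 3*y
tr(a b^2 a^-2 b^-1 a) = tr(a^2 b^2 a^-2) * tr(b) - tr(a^2 b^2 a^-2 b)  (eliminate b^-1) = -x^3*y^2*z + x^4*y + x^2*y^3 + x^2*y*z^2 - 4*x^2*y + y

-x^3*y^2*z + x^4*y + x^2*y^3 + x^2*y*z^2 - 4*x^2*y + y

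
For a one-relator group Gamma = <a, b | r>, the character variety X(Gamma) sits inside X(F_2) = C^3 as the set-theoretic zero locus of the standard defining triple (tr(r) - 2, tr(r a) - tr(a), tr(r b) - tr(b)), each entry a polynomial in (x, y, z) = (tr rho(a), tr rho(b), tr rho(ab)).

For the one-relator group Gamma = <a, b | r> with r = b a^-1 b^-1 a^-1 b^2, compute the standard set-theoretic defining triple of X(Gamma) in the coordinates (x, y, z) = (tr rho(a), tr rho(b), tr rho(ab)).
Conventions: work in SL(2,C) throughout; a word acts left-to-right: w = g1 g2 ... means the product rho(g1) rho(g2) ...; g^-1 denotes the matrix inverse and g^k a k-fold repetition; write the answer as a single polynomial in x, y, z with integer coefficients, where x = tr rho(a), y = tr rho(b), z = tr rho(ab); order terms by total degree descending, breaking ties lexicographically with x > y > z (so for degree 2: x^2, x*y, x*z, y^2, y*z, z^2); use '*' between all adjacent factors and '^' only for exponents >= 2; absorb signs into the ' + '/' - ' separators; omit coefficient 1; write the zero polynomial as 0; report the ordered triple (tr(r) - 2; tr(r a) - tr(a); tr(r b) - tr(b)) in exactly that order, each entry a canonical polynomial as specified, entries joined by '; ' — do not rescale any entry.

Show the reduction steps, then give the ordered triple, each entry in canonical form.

x*y^3*z - y^4 - y^2*z^2 - 2*x*y*z + 4*y^2 + z^2 - 4; x*y^2*z^2 - x^2*y*z - y^3*z - y*z^3 + x*y^2 + 3*y*z - 2*x; x*y^4*z - y^5 - y^3*z^2 - 3*x*y^2*z + 5*y^3 + 2*y*z^2 + x*z - 6*y

reduce: trace(b^2) = trace(b)*trace(b) - trace(1)  (reduce the b square) = y^2 - 2
trace(b^3) = trace(b)*trace(b^2) - trace(b)  (reduce the b square) = y^3 - 3*y
so trace(a b^2) = trace(b)*trace(a b) - trace(a)  (reduce the b square) = y*z - x
trace(b^3 a) = trace(b)*trace(a b^2) - trace(a b)  (reduce the b square) = y^2*z - x*y - z
trace(b^3 a^-1) = trace(b^3)*trace(a) - trace(b^3 a)  (eliminate a^-1) = x*y^3 - y^2*z - 2*x*y + z
trace(a^-1 b^3 a^-1) = trace(b^3 a^-1)*trace(a) - trace(b^3)  (eliminate a^-1) = x^2*y^3 - x*y^2*z - 2*x^2*y - y^3 + x*z + 3*y
reduce: trace(b^4) = trace(b)*trace(b^3) - trace(b^2)  (reduce the b square) = y^4 - 4*y^2 + 2
trace(b^4 a) = trace(b)*trace(a b^3) - trace(a b^2)  (reduce the b square) = y^3*z - x*y^2 - 2*y*z + x
so trace(b^3 a^-1 b) = trace(b^4)*trace(a) - trace(b^4 a)  (eliminate a^-1) = x*y^4 - y^3*z - 3*x*y^2 + 2*y*z + x
trace(a b a b) = trace(a b)*trace(a b) - trace(1)  (split on a) = z^2 - 2
reduce: trace(a b a) = trace(a)*trace(b a) - trace(b)  (reduce the a square) = x*z - y
reduce: trace(b a b a b) = trace(b)*trace(a b a b) - trace(a b a)  (reduce the b square) = y*z^2 - x*z - y
reduce: trace(b a b^3 a) = trace(b)*trace(b a b a b) - trace(b a b a)  (reduce the b square) = y^2*z^2 - x*y*z - y^2 - z^2 + 2
trace(b^3 a^-1 b a) = trace(b a b^3)*trace(a) - trace(b a b^3 a)  (eliminate a^-1) = x*y^3*z - x^2*y^2 - y^2*z^2 - x*y*z + x^2 + y^2 + z^2 - 2
trace(a^-1 b^3 a^-1 b) = trace(b^3 a^-1 b)*trace(a) - trace(b^3 a^-1 b a)  (eliminate a^-1) = x^2*y^4 - 2*x*y^3*z - 2*x^2*y^2 + y^2*z^2 + 3*x*y*z - y^2 - z^2 + 2
reduce: trace(b a^-1 b^-1 a^-1 b^2) = trace(a^-1 b^3 a^-1)*trace(b) - trace(a^-1 b^3 a^-1 b)  (eliminate b^-1) = x*y^3*z - y^4 - y^2*z^2 - 2*x*y*z + 4*y^2 + z^2 - 2
reduce: trace(b a b a^-1) = trace(b a b)*trace(a) - trace(b a b a) = x*y*z - x^2 - z^2 + 2
so trace(a b^2 a) = trace(a)*trace(b^2 a) - trace(b^2) = x*y*z - x^2 - y^2 + 2
trace(a b a^2 b) = trace(a)*trace(b a b a) - trace(b a b) = x*z^2 - y*z - x
trace(a b a^2) = trace(a)*trace(a b a) - trace(a b) = x^2*z - x*y - z
so trace(a b^2 a b a) = trace(b)*trace(a b a^2 b) - trace(a b a^2) = x*y*z^2 - x^2*z - y^2*z + z
reduce: trace(a b a b a b) = trace(a b)*trace(a b a b) - trace(a^-1 b^-1) = z^3 - 3*z
trace(a b^2 a b a b) = trace(b)*trace(a b a b a b) - trace(a b a b a) = y*z^3 - x*z^2 - 2*y*z + x
trace(b^-1 a b^2 a b a) = trace(a b^2 a b a)*trace(b) - trace(a b^2 a b a b) = x*y^2*z^2 - x^2*y*z - y^3*z - y*z^3 + x*z^2 + 3*y*z - x
reduce: trace(b^2 a b a^-1 b^-1 a) = trace(b^-1 a b^2 a b)*trace(a) - trace(b^-1 a b^2 a b a) = -x*y^2*z^2 + 2*x^2*y*z + y^3*z + y*z^3 - x^3 - x*y^2 - x*z^2 - 3*y*z + 3*x
reduce: trace(b a^-1 b^-1 a^-1 b^2 a) = trace(b^2 a b a^-1 b^-1)*trace(a) - trace(b^2 a b a^-1 b^-1 a) = x*y^2*z^2 - x^2*y*z - y^3*z - y*z^3 + x*y^2 + 3*y*z - x
reduce: trace(b^2 a^2 b) = trace(a)*trace(b^3 a) - trace(b^3) = x*y^2*z - x^2*y - y^3 - x*z + 3*y
trace(a b^4 a) = trace(b)*trace(b^2 a^2 b) - trace(b^2 a^2) = x*y^3*z - x^2*y^2 - y^4 - 2*x*y*z + x^2 + 4*y^2 - 2
so trace(a b^4 a b) = trace(b)*trace(b^2 a b a b) - trace(b^2 a b a) = y^3*z^2 - x*y^2*z - y^3 - 2*y*z^2 + x*z + 3*y
so trace(b^4 a b^-1 a) = trace(a b^4 a)*trace(b) - trace(a b^4 a b) = x*y^4*z - x^2*y^3 - y^5 - y^3*z^2 - x*y^2*z + x^2*y + 5*y^3 + 2*y*z^2 - x*z - 5*y
trace(b^-1 a^-1 b^4 a) = trace(b^4 a b^-1)*trace(a) - trace(b^4 a b^-1 a) = -x*y^4*z + x^2*y^3 + y^5 + y^3*z^2 + 2*x*y^2*z - 2*x^2*y - 5*y^3 - 2*y*z^2 + 5*y
trace(b a^-1 b^-1 a^-1 b^3) = trace(b^-1 a^-1 b^4)*trace(a) - trace(b^-1 a^-1 b^4 a) = x*y^4*z - y^5 - y^3*z^2 - 3*x*y^2*z + 5*y^3 + 2*y*z^2 + x*z - 5*y
assemble the triple (trace(r) - 2; trace(r a) - x; trace(r b) - y)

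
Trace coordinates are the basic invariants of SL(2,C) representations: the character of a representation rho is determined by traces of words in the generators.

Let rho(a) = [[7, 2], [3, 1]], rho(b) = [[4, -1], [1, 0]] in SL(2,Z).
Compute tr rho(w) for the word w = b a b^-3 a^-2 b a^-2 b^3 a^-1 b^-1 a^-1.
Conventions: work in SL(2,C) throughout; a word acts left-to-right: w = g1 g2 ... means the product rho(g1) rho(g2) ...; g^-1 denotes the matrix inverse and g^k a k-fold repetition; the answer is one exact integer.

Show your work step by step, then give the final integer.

-242609634

rho(b) = [[4, -1], [1, 0]]
... * rho(a) = [[7, 2], [3, 1]]  ->  [[25, 7], [7, 2]]
... * rho(b^-1) = [[0, 1], [-1, 4]]  ->  [[-7, 53], [-2, 15]]
... * rho(b^-1) = [[0, 1], [-1, 4]]  ->  [[-53, 205], [-15, 58]]
... * rho(b^-1) = [[0, 1], [-1, 4]]  ->  [[-205, 767], [-58, 217]]
... * rho(a^-1) = [[1, -2], [-3, 7]]  ->  [[-2506, 5779], [-709, 1635]]
... * rho(a^-1) = [[1, -2], [-3, 7]]  ->  [[-19843, 45465], [-5614, 12863]]
... * rho(b) = [[4, -1], [1, 0]]  ->  [[-33907, 19843], [-9593, 5614]]
... * rho(a^-1) = [[1, -2], [-3, 7]]  ->  [[-93436, 206715], [-26435, 58484]]
... * rho(a^-1) = [[1, -2], [-3, 7]]  ->  [[-713581, 1633877], [-201887, 462258]]
... * rho(b) = [[4, -1], [1, 0]]  ->  [[-1220447, 713581], [-345290, 201887]]
... * rho(b) = [[4, -1], [1, 0]]  ->  [[-4168207, 1220447], [-1179273, 345290]]
... * rho(b) = [[4, -1], [1, 0]]  ->  [[-15452381, 4168207], [-4371802, 1179273]]
... * rho(a^-1) = [[1, -2], [-3, 7]]  ->  [[-27957002, 60082211], [-7909621, 16998515]]
... * rho(b^-1) = [[0, 1], [-1, 4]]  ->  [[-60082211, 212371842], [-16998515, 60084439]]
... * rho(a^-1) = [[1, -2], [-3, 7]]  ->  [[-697197737, 1606767316], [-197251832, 454588103]]
tr = -697197737 + 454588103 = -242609634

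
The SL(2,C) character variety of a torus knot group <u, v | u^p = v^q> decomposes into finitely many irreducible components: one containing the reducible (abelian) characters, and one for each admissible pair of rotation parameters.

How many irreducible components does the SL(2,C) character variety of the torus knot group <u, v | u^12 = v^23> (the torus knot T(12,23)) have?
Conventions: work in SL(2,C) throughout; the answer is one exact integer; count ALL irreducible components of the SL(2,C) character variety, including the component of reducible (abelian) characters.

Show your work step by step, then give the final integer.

In the torus knot group T(12,23), u^12 = v^23 is central, so an irreducible representation sends it to +I or -I (Schur).
On an irreducible component, tr(u) is locked at 2*cos(pi*alpha/12) for some alpha in 1..11, and tr(v) at 2*cos(pi*beta/23) for some beta in 1..22.
Consistency of u^12 = (-1)^alpha I with v^23 = (-1)^beta I forces alpha = beta (mod 2).
Counting: 6 odd alphas x 11 odd betas + 5 even alphas x 11 even betas = 66 + 55 = 121.
Total: 121 irreducible-character components + 1 reducible (abelian) component = 122.

122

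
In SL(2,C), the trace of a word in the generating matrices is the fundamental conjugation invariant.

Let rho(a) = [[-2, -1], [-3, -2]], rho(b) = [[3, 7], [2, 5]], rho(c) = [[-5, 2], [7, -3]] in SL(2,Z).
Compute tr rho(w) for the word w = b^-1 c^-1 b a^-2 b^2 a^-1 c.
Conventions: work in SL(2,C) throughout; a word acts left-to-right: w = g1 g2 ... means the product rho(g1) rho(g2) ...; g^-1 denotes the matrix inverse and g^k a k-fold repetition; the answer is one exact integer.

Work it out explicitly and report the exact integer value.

2836738

rho(b^-1) = [[5, -7], [-2, 3]]
... * rho(c^-1) = [[-3, -2], [-7, -5]]  ->  [[34, 25], [-15, -11]]
... * rho(b) = [[3, 7], [2, 5]]  ->  [[152, 363], [-67, -160]]
... * rho(a^-1) = [[-2, 1], [3, -2]]  ->  [[785, -574], [-346, 253]]
... * rho(a^-1) = [[-2, 1], [3, -2]]  ->  [[-3292, 1933], [1451, -852]]
... * rho(b) = [[3, 7], [2, 5]]  ->  [[-6010, -13379], [2649, 5897]]
... * rho(b) = [[3, 7], [2, 5]]  ->  [[-44788, -108965], [19741, 48028]]
... * rho(a^-1) = [[-2, 1], [3, -2]]  ->  [[-237319, 173142], [104602, -76315]]
... * rho(c) = [[-5, 2], [7, -3]]  ->  [[2398589, -994064], [-1057215, 438149]]
tr = 2398589 + 438149 = 2836738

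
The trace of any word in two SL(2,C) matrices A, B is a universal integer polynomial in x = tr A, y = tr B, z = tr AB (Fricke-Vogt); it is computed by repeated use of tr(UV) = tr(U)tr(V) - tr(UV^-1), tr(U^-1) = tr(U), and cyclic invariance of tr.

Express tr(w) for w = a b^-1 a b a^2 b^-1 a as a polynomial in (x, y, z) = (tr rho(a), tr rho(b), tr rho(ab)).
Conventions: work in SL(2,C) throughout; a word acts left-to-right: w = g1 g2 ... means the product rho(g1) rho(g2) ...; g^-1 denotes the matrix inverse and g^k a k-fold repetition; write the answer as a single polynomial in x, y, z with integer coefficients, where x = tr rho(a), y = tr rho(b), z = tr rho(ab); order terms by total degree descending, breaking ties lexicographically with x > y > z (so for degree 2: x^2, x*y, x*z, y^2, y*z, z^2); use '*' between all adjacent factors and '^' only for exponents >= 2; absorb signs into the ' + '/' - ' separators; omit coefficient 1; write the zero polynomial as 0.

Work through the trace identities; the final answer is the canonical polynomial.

tr(a b a) = tr(a)*tr(b a) - tr(b) = x*z - y
tr(a^2 b a) = tr(a)*tr(a b a) - tr(a b) = x^2*z - x*y - z
apply: tr(a b a^3) = tr(a)*tr(a^2 b a) - tr(a^2 b) = x^3*z - x^2*y - 2*x*z + y
apply: tr(a b a^4) = tr(a)*tr(a b a^3) - tr(a b a^2) = x^4*z - x^3*y - 3*x^2*z + 2*x*y + z
use: tr(b a b a) = tr(a b)*tr(a b) - tr(1) = z^2 - 2
tr(b a b) = tr(b)*tr(a b) - tr(a) = y*z - x
tr(b a b a^2) = tr(a)*tr(b a b a) - tr(b a b) = x*z^2 - y*z - x
apply: tr(b a b a^3) = tr(a)*tr(b a b a^2) - tr(b a b a) = x^2*z^2 - x*y*z - x^2 - z^2 + 2
tr(a b a^4 b) = tr(a)*tr(b a b a^3) - tr(b a b a^2) = x^3*z^2 - x^2*y*z - x^3 - 2*x*z^2 + y*z + 3*x
apply: tr(a^2 b^-1 a b a^2) = tr(a b a^4)*tr(b) - tr(a b a^4 b) = x^4*y*z - x^3*y^2 - x^3*z^2 - 2*x^2*y*z + x^3 + 2*x*y^2 + 2*x*z^2 - 3*x
use: tr(b^2) = tr(b)*tr(b) - tr(1) = y^2 - 2
use: tr(a b^2 a) = tr(a)*tr(b^2 a) - tr(b^2) = x*y*z - x^2 - y^2 + 2
use: tr(b a^3 b) = tr(a)*tr(a b^2 a) - tr(a b^2) = x^2*y*z - x^3 - x*y^2 - y*z + 3*x
use: tr(a b a^2 b a^2) = tr(a)*tr(b a^3 b a) - tr(b a^3 b) = x^3*z^2 - 2*x^2*y*z + x*y^2 - x*z^2 + y*z - x
use: tr(b a b a b a) = tr(b a b a)*tr(b a) - tr(a b) = z^3 - 3*z
use: tr(b a b a b) = tr(b)*tr(a b a b) - tr(a b a) = y*z^2 - x*z - y
apply: tr(b a^2 b a b a) = tr(a)*tr(b a b a b a) - tr(b a b a b) = x*z^3 - y*z^2 - 2*x*z + y
tr(b a^2 b a b) = tr(b)*tr(a^2 b a b) - tr(a^2 b a) = x*y*z^2 - x^2*z - y^2*z + z
tr(a b a^2 b a^2 b) = tr(a)*tr(b a^2 b a b a) - tr(b a^2 b a b) = x^2*z^3 - 2*x*y*z^2 - x^2*z + y^2*z + x*y - z
tr(a^2 b^-1 a b a^2 b) = tr(a b a^2 b a^2)*tr(b) - tr(a b a^2 b a^2 b) = x^3*y*z^2 - 2*x^2*y^2*z - x^2*z^3 + x*y^3 + x*y*z^2 + x^2*z - 2*x*y + z
use: tr(a b^-1 a b a^2 b^-1 a) = tr(a^2 b^-1 a b a^2)*tr(b) - tr(a^2 b^-1 a b a^2 b) = x^4*y^2*z - x^3*y^3 - 2*x^3*y*z^2 + x^2*z^3 + x^3*y + x*y^3 + x*y*z^2 - x^2*z - x*y - z

x^4*y^2*z - x^3*y^3 - 2*x^3*y*z^2 + x^2*z^3 + x^3*y + x*y^3 + x*y*z^2 - x^2*z - x*y - z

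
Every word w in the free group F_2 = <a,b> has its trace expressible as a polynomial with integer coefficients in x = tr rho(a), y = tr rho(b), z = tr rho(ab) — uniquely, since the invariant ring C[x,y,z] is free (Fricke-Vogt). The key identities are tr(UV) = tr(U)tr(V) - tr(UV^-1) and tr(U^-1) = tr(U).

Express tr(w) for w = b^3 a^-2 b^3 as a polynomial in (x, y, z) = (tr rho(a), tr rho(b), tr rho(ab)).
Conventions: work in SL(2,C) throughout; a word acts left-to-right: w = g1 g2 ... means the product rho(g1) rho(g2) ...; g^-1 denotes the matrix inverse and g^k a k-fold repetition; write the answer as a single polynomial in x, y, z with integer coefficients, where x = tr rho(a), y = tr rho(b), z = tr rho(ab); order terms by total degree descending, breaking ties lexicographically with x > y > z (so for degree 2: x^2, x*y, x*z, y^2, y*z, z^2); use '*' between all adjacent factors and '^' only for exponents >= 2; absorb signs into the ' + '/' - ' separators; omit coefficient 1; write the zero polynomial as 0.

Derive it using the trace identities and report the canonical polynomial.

x^2*y^6 - x*y^5*z - 5*x^2*y^4 - y^6 + 4*x*y^3*z + 6*x^2*y^2 + 6*y^4 - 3*x*y*z - x^2 - 9*y^2 + 2

reduce: tr(b^2) = tr(b)*tr(b) - tr(1)  (reduce the b square) = y^2 - 2
tr(b^3) = tr(b)*tr(b^2) - tr(b)  (reduce the b square) = y^3 - 3*y
reduce: tr(b^4) = tr(b)*tr(b^3) - tr(b^2)  (reduce the b square) = y^4 - 4*y^2 + 2
reduce: tr(b^5) = tr(b)*tr(b^4) - tr(b^3)  (reduce the b square) = y^5 - 5*y^3 + 5*y
tr(b^6) = tr(b)*tr(b^5) - tr(b^4)  (reduce the b square) = y^6 - 6*y^4 + 9*y^2 - 2
reduce: tr(b a b) = tr(b)*tr(a b) - tr(a)  (reduce the b square) = y*z - x
tr(a b^3) = tr(b)*tr(b a b) - tr(b a)  (reduce the b square) = y^2*z - x*y - z
so tr(b^3 a b) = tr(b)*tr(a b^3) - tr(a b^2)  (reduce the b square) = y^3*z - x*y^2 - 2*y*z + x
tr(b a b^4) = tr(b)*tr(b^3 a b) - tr(b^3 a)  (reduce the b square) = y^4*z - x*y^3 - 3*y^2*z + 2*x*y + z
tr(b^6 a) = tr(b)*tr(b a b^4) - tr(b a b^3)  (reduce the b square) = y^5*z - x*y^4 - 4*y^3*z + 3*x*y^2 + 3*y*z - x
reduce: tr(b^6 a^-1) = tr(b^6)*tr(a) - tr(b^6 a)  (eliminate a^-1) = x*y^6 - y^5*z - 5*x*y^4 + 4*y^3*z + 6*x*y^2 - 3*y*z - x
tr(b^3 a^-2 b^3) = tr(b^6 a^-1)*tr(a) - tr(b^6)  (eliminate a^-1) = x^2*y^6 - x*y^5*z - 5*x^2*y^4 - y^6 + 4*x*y^3*z + 6*x^2*y^2 + 6*y^4 - 3*x*y*z - x^2 - 9*y^2 + 2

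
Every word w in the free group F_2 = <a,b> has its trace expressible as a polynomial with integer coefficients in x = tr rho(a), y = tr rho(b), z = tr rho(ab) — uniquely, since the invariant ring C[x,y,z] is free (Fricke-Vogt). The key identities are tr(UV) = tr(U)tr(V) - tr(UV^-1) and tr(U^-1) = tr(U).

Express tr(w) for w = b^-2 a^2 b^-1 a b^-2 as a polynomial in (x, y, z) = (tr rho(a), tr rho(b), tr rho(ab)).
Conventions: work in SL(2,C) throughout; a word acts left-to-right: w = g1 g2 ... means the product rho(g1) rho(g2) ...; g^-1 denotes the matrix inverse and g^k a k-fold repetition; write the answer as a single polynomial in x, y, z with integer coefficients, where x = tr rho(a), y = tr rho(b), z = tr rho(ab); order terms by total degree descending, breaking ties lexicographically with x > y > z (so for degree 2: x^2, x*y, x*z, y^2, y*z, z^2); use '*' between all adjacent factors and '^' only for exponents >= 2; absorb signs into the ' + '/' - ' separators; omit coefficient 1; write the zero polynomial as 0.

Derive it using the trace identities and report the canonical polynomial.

tr(a^2) = tr(a) * tr(a) - tr(1)  (reduce the a square) = x^2 - 2
tr(a^3) = tr(a) * tr(a^2) - tr(a)  (reduce the a square) = x^3 - 3*x
and tr(a b a) = tr(a) * tr(b a) - tr(b)  (reduce the a square) = x*z - y
tr(a^3 b) = tr(a) * tr(a b a) - tr(a b)  (reduce the a square) = x^2*z - x*y - z
tr(a^3 b^-1) = tr(a^3) * tr(b) - tr(a^3 b)  (eliminate b^-1) = x^3*y - x^2*z - 2*x*y + z
next, tr(a^3 b^-2) = tr(a^3 b^-1) * tr(b) - tr(a^3)  (eliminate b^-1) = x^3*y^2 - x^2*y*z - x^3 - 2*x*y^2 + y*z + 3*x
tr(b^-3 a^3) = tr(a^3 b^-2) * tr(b) - tr(a^3 b^-1)  (eliminate b^-1) = x^3*y^3 - x^2*y^2*z - 2*x^3*y - 2*x*y^3 + x^2*z + y^2*z + 5*x*y - z
tr(a b^-4 a^2) = tr(b^-3 a^3) * tr(b) - tr(b^-3 a^3 b)  (eliminate b^-1) = x^3*y^4 - x^2*y^3*z - 3*x^3*y^2 - 2*x*y^4 + 2*x^2*y*z + y^3*z + x^3 + 7*x*y^2 - 2*y*z - 3*x
tr(b a b a) = tr(b a) * tr(b a) - tr(1)  (split on b) = z^2 - 2
tr(b a b) = tr(b) * tr(a b) - tr(a)  (reduce the b square) = y*z - x
tr(a^2 b a b) = tr(a) * tr(b a b a) - tr(b a b)  (reduce the a square) = x*z^2 - y*z - x
and tr(a^2 b a b^-1) = tr(a^2 b a) * tr(b) - tr(a^2 b a b)  (eliminate b^-1) = x^2*y*z - x*y^2 - x*z^2 + x
and tr(b^-2 a^2 b a) = tr(a^2 b a b^-1) * tr(b) - tr(a^2 b a)  (eliminate b^-1) = x^2*y^2*z - x*y^3 - x*y*z^2 - x^2*z + 2*x*y + z
and tr(a^2 b a b^-3) = tr(b^-2 a^2 b a) * tr(b) - tr(b^-2 a^2 b a b)  (eliminate b^-1) = x^2*y^3*z - x*y^4 - x*y^2*z^2 - 2*x^2*y*z + 3*x*y^2 + x*z^2 + y*z - x
and tr(a b^-4 a^2 b) = tr(a^2 b a b^-3) * tr(b) - tr(a^2 b a b^-2)  (eliminate b^-1) = x^2*y^4*z - x*y^5 - x*y^3*z^2 - 3*x^2*y^2*z + 4*x*y^3 + 2*x*y*z^2 + x^2*z + y^2*z - 3*x*y - z
and tr(b^-2 a^2 b^-1 a b^-2) = tr(a b^-4 a^2) * tr(b) - tr(a b^-4 a^2 b)  (eliminate b^-1) = x^3*y^5 - 2*x^2*y^4*z - 3*x^3*y^3 - x*y^5 + x*y^3*z^2 + 5*x^2*y^2*z + y^4*z + x^3*y + 3*x*y^3 - 2*x*y*z^2 - x^2*z - 3*y^2*z + z

x^3*y^5 - 2*x^2*y^4*z - 3*x^3*y^3 - x*y^5 + x*y^3*z^2 + 5*x^2*y^2*z + y^4*z + x^3*y + 3*x*y^3 - 2*x*y*z^2 - x^2*z - 3*y^2*z + z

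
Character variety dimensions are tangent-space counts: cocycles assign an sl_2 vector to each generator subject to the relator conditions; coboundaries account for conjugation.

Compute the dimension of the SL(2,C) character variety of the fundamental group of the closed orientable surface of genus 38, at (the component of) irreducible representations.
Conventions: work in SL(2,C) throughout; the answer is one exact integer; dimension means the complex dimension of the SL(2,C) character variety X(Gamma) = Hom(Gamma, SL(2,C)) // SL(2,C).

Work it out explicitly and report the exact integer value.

The genus-38 surface group: 2g = 76 generators, one relator prod [a_i, b_i].
Unconstrained cocycle data is one sl_2 vector per generator (228 dimensions), cut by the relator condition d_2(z) = 0.
At an irreducible rho, H^2 = coker(d_2) vanishes (Poincare duality: H^2 is dual to H^0 = invariants = 0), so d_2 is surjective onto sl_2 and dim Z^1 = 228 - 3 = 225.
Coboundaries contribute dim B^1 = 3 (injective at irreducible rho).
dim H^1 = 225 - 3 = 222 = dim X.

222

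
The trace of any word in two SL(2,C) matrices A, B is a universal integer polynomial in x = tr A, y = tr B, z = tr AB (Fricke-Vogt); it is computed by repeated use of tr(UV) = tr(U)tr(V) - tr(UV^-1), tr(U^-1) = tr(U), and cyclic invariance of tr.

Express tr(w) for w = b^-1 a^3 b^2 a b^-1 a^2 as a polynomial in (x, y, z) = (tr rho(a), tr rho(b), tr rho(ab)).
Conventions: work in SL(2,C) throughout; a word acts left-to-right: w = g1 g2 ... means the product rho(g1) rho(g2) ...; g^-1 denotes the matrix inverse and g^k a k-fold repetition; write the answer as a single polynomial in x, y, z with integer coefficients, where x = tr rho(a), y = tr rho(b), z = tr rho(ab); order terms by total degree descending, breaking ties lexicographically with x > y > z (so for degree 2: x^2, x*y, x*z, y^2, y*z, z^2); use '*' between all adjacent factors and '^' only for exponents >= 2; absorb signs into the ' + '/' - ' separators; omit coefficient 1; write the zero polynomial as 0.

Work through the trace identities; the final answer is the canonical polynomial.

reduce: trace(a b a) = trace(a)*trace(b a) - trace(b)   [square of a] = x*z - y
reduce: trace(a^3 b) = trace(a)*trace(a b a) - trace(a b)   [square of a] = x^2*z - x*y - z
reduce: trace(a^2) = trace(a)*trace(a) - trace(1)   [square of a] = x^2 - 2
reduce: trace(a^3) = trace(a)*trace(a^2) - trace(a)   [square of a] = x^3 - 3*x
trace(a b^2 a^2) = trace(b)*trace(a^3 b) - trace(a^3)   [square of b] = x^2*y*z - x^3 - x*y^2 - y*z + 3*x
trace(a b^2 a) = trace(b)*trace(a^2 b) - trace(a^2)   [square of b] = x*y*z - x^2 - y^2 + 2
trace(b^2 a^4) = trace(a)*trace(a b^2 a^2) - trace(a b^2 a)   [square of a] = x^3*y*z - x^4 - x^2*y^2 - 2*x*y*z + 4*x^2 + y^2 - 2
trace(b^2 a^5) = trace(a)*trace(b^2 a^4) - trace(b^2 a^3)   [square of a] = x^4*y*z - x^5 - x^3*y^2 - 3*x^2*y*z + 5*x^3 + 2*x*y^2 + y*z - 5*x
trace(a^5 b^2 a) = trace(a)*trace(b^2 a^5) - trace(b^2 a^4)   [square of a] = x^5*y*z - x^6 - x^4*y^2 - 4*x^3*y*z + 6*x^4 + 3*x^2*y^2 + 3*x*y*z - 9*x^2 - y^2 + 2
so trace(b a b a) = trace(a b)*trace(a b) - trace(1)   [split at a repeated a] = z^2 - 2
trace(b a b) = trace(b)*trace(a b) - trace(a)   [square of b] = y*z - x
reduce: trace(a b a b a) = trace(a)*trace(b a b a) - trace(b a b)   [square of a] = x*z^2 - y*z - x
reduce: trace(b a b a^3) = trace(a)*trace(a b a b a) - trace(a b a b)   [square of a] = x^2*z^2 - x*y*z - x^2 - z^2 + 2
trace(a^3 b a b a) = trace(a)*trace(b a b a^3) - trace(b a b a^2)   [square of a] = x^3*z^2 - x^2*y*z - x^3 - 2*x*z^2 + y*z + 3*x
so trace(a b a^5 b) = trace(a)*trace(a^3 b a b a) - trace(a^3 b a b)   [square of a] = x^4*z^2 - x^3*y*z - x^4 - 3*x^2*z^2 + 2*x*y*z + 4*x^2 + z^2 - 2
trace(a^2 b a^2) = trace(a)*trace(a b a^2) - trace(a b a)   [square of a] = x^3*z - x^2*y - 2*x*z + y
trace(a^3 b a^2) = trace(a)*trace(a^2 b a^2) - trace(a^2 b a)   [square of a] = x^4*z - x^3*y - 3*x^2*z + 2*x*y + z
reduce: trace(a b a^5) = trace(a)*trace(a^3 b a^2) - trace(a^3 b a)   [square of a] = x^5*z - x^4*y - 4*x^3*z + 3*x^2*y + 3*x*z - y
reduce: trace(a^5 b^2 a b) = trace(b)*trace(a b a^5 b) - trace(a b a^5)   [square of b] = x^4*y*z^2 - x^5*z - x^3*y^2*z - 3*x^2*y*z^2 + 4*x^3*z + 2*x*y^2*z + x^2*y + y*z^2 - 3*x*z - y
so trace(a^3 b^2 a b^-1 a^2) = trace(a^5 b^2 a)*trace(b) - trace(a^5 b^2 a b)   [inverse elimination on b] = x^5*y^2*z - x^6*y - x^4*y^3 - x^4*y*z^2 + x^5*z - 3*x^3*y^2*z + 6*x^4*y + 3*x^2*y^3 + 3*x^2*y*z^2 - 4*x^3*z + x*y^2*z - 10*x^2*y - y^3 - y*z^2 + 3*x*z + 3*y
reduce: trace(a^2 b a^2 b) = trace(a)*trace(b a^2 b a) - trace(b a^2 b)   [square of a] = x^2*z^2 - 2*x*y*z + y^2 - 2
so trace(b a^2 b^2 a^2) = trace(b)*trace(a^2 b a^2 b) - trace(a^2 b a^2)   [square of b] = x^2*y*z^2 - x^3*z - 2*x*y^2*z + x^2*y + y^3 + 2*x*z - 3*y
trace(b a^2 b^2 a) = trace(b)*trace(a b a^2 b) - trace(a b a^2)   [square of b] = x*y*z^2 - x^2*z - y^2*z + z
so trace(b^2 a^3 b a^2) = trace(a)*trace(b a^2 b^2 a^2) - trace(b a^2 b^2 a)   [square of a] = x^3*y*z^2 - x^4*z - 2*x^2*y^2*z + x^3*y + x*y^3 - x*y*z^2 + 3*x^2*z + y^2*z - 3*x*y - z
reduce: trace(b a b^2 a) = trace(b)*trace(a b a b) - trace(a b a)   [square of b] = y*z^2 - x*z - y
reduce: trace(b a b^2) = trace(b)*trace(a b^2) - trace(a b)   [square of b] = y^2*z - x*y - z
trace(a b a b^2 a) = trace(a)*trace(b a b^2 a) - trace(b a b^2)   [square of a] = x*y*z^2 - x^2*z - y^2*z + z
reduce: trace(b^2 a^3 b a) = trace(a)*trace(a b a b^2 a) - trace(a b a b^2)   [square of a] = x^2*y*z^2 - x^3*z - x*y^2*z - y*z^2 + 2*x*z + y
so trace(a^2 b a^3 b^2 a) = trace(a)*trace(b^2 a^3 b a^2) - trace(b^2 a^3 b a)   [square of a] = x^4*y*z^2 - x^5*z - 2*x^3*y^2*z + x^4*y + x^2*y^3 - 2*x^2*y*z^2 + 4*x^3*z + 2*x*y^2*z - 3*x^2*y + y*z^2 - 3*x*z - y
so trace(b a b a b a) = trace(a b)*trace(a b a b) - trace(a^-1 b^-1)   [split at a repeated a] = z^3 - 3*z
trace(a b a^2 b a b) = trace(a)*trace(b a b a b a) - trace(b a b a b)   [square of a] = x*z^3 - y*z^2 - 2*x*z + y
so trace(b^2 a b a^2 b a) = trace(b)*trace(a b a^2 b a b) - trace(a b a^2 b a)   [square of b] = x*y*z^3 - x^2*z^2 - y^2*z^2 + 2
so trace(b^2 a b a^2 b) = trace(b)*trace(b a b a^2 b) - trace(b a b a^2)   [square of b] = x*y^2*z^2 - x^2*y*z - y^3*z - x*z^2 + 2*y*z + x
so trace(b^2 a b a^2 b a^2) = trace(a)*trace(b^2 a b a^2 b a) - trace(b^2 a b a^2 b)   [square of a] = x^2*y*z^3 - x^3*z^2 - 2*x*y^2*z^2 + x^2*y*z + y^3*z + x*z^2 - 2*y*z + x
reduce: trace(a^2 b a^3 b^2 a b) = trace(a)*trace(b^2 a b a^2 b a^2) - trace(b^2 a b a^2 b a)   [square of a] = x^3*y*z^3 - x^4*z^2 - 2*x^2*y^2*z^2 + x^3*y*z + x*y^3*z - x*y*z^3 + 2*x^2*z^2 + y^2*z^2 - 2*x*y*z + x^2 - 2
reduce: trace(a^3 b^2 a b^-1 a^2 b) = trace(a^2 b a^3 b^2 a)*trace(b) - trace(a^2 b a^3 b^2 a b)   [inverse elimination on b] = x^4*y^2*z^2 - x^5*y*z - 2*x^3*y^3*z - x^3*y*z^3 + x^4*y^2 + x^4*z^2 + x^2*y^4 + 3*x^3*y*z + x*y^3*z + x*y*z^3 - 3*x^2*y^2 - 2*x^2*z^2 - x*y*z - x^2 - y^2 + 2
reduce: trace(b^-1 a^3 b^2 a b^-1 a^2) = trace(a^3 b^2 a b^-1 a^2)*trace(b) - trace(a^3 b^2 a b^-1 a^2 b)   [inverse elimination on b] = x^5*y^3*z - x^6*y^2 - x^4*y^4 - 2*x^4*y^2*z^2 + 2*x^5*y*z - x^3*y^3*z + x^3*y*z^3 + 5*x^4*y^2 - x^4*z^2 + 2*x^2*y^4 + 3*x^2*y^2*z^2 - 7*x^3*y*z - x*y*z^3 - 7*x^2*y^2 + 2*x^2*z^2 - y^4 - y^2*z^2 + 4*x*y*z + x^2 + 4*y^2 - 2

x^5*y^3*z - x^6*y^2 - x^4*y^4 - 2*x^4*y^2*z^2 + 2*x^5*y*z - x^3*y^3*z + x^3*y*z^3 + 5*x^4*y^2 - x^4*z^2 + 2*x^2*y^4 + 3*x^2*y^2*z^2 - 7*x^3*y*z - x*y*z^3 - 7*x^2*y^2 + 2*x^2*z^2 - y^4 - y^2*z^2 + 4*x*y*z + x^2 + 4*y^2 - 2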